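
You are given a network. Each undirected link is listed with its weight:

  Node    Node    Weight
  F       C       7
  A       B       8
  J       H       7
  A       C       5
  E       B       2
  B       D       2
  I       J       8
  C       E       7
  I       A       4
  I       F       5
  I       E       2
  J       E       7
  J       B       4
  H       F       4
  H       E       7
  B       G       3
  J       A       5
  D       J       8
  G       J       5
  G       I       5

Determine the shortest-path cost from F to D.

Running Dijkstra from F:
F: 0
H: 4  (via F)
I: 5  (via F)
C: 7  (via F)
E: 7  (via I)
A: 9  (via I)
B: 9  (via E)
G: 10  (via I)
D: 11  (via B)
Shortest route: F–I–E–B–D = 11.

11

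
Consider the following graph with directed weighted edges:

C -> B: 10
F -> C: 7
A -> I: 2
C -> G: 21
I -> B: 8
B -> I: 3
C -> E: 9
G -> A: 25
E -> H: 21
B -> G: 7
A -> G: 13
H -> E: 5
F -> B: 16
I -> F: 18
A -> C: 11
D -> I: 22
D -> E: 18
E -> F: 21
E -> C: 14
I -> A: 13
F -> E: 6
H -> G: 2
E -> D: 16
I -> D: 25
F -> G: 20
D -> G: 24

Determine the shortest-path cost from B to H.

Compare a few routes:
B → I → A → C → E → H: 3+13+11+9+21 = 57
B → I → F → C → E → H: 3+18+7+9+21 = 58
B → I → F → E → H: 3+18+6+21 = 48
The minimum is 48 via B → I → F → E → H.

48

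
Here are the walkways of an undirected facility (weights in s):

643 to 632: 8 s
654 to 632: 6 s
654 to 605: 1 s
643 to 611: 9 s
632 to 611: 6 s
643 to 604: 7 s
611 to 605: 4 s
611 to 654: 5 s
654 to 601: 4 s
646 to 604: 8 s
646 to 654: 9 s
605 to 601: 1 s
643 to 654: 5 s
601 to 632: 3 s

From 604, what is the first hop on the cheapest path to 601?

Candidate routes:
604–643–654–601: 7+5+4 = 16
604–643–654–605–601: 7+5+1+1 = 14
The minimum is 14 s via 604–643–654–605–601.
So from 604 the first move is to 643.

643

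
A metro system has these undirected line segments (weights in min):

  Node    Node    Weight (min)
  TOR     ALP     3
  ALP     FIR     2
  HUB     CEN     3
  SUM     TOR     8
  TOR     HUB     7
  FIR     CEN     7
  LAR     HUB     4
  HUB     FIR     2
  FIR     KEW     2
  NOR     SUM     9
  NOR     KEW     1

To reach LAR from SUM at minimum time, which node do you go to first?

NOR

Compare a few routes:
SUM–TOR–HUB–LAR: 8+7+4 = 19
SUM–NOR–KEW–FIR–CEN–HUB–LAR: 9+1+2+7+3+4 = 26
SUM–TOR–ALP–FIR–HUB–LAR: 8+3+2+2+4 = 19
SUM–NOR–KEW–FIR–HUB–LAR: 9+1+2+2+4 = 18
Cheapest is SUM–NOR–KEW–FIR–HUB–LAR at 18 min.
So from SUM the first move is to NOR.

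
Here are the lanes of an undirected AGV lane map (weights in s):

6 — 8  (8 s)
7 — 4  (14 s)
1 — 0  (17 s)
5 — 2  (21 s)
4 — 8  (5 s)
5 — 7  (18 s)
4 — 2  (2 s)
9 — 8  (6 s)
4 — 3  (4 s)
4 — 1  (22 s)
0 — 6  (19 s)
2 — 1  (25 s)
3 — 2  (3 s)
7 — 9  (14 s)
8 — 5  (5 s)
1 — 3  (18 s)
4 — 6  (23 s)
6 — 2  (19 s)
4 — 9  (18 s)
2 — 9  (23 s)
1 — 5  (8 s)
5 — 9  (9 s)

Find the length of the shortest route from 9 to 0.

33 s

Running Dijkstra from 9:
9: 0
8: 6  (via 9)
5: 9  (via 9)
4: 11  (via 8)
2: 13  (via 4)
6: 14  (via 8)
7: 14  (via 9)
3: 15  (via 4)
1: 17  (via 5)
0: 33  (via 6)
Shortest route: 9 → 8 → 6 → 0 = 33 s.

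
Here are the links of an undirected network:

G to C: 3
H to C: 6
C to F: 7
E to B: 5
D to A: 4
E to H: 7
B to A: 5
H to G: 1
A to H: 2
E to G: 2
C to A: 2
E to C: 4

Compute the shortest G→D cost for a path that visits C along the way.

Best G to C: G–C costing 3
Best C to D: C–A–D costing 6
Total via C: 3 + 6 = 9.

9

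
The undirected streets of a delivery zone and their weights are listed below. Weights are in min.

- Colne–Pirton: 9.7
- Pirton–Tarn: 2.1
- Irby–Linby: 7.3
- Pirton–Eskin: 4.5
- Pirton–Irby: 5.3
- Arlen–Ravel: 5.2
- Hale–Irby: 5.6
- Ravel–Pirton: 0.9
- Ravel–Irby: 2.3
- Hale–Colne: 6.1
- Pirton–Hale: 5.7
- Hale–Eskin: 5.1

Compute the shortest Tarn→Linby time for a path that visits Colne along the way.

Shortest Tarn→Colne: Tarn → Pirton → Colne = 11.8
Shortest Colne→Linby: Colne → Hale → Irby → Linby = 19
Total via Colne: 11.8 + 19 = 30.8 min.

30.8 min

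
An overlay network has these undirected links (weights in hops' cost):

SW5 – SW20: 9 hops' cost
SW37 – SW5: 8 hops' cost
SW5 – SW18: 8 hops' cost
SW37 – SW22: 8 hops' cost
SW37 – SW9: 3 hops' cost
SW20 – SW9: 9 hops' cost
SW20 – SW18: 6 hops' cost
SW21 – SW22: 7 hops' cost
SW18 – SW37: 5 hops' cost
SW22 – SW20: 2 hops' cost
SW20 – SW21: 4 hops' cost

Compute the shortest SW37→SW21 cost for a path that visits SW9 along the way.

16 hops' cost

Shortest SW37→SW9: SW37–SW9 = 3
Best SW9 to SW21: SW9–SW20–SW21 costing 13
Total via SW9: 3 + 13 = 16 hops' cost.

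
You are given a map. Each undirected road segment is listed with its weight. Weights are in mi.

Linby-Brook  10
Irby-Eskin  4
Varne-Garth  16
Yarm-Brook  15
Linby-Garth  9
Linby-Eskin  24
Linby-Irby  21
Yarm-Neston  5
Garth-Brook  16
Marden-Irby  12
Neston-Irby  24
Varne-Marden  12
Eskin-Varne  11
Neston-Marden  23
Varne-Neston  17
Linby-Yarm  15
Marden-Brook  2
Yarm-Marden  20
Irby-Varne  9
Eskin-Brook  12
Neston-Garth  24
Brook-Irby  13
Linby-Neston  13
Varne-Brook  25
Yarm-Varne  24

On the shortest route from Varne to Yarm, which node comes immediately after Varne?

Neston

Compare a few routes:
Varne–Neston–Yarm: 17+5 = 22
Varne–Yarm: 24 = 24
Varne–Marden–Brook–Yarm: 12+2+15 = 29
The minimum is 22 mi via Varne–Neston–Yarm.
So from Varne the first move is to Neston.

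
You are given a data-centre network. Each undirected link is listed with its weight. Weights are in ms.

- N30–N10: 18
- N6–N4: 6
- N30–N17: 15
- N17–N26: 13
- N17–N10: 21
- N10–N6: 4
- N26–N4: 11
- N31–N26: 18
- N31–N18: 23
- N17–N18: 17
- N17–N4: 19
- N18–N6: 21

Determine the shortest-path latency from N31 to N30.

46 ms

Enumerating some paths:
N31 → N26 → N17 → N30: 18+13+15 = 46
N31 → N26 → N4 → N6 → N10 → N30: 18+11+6+4+18 = 57
N31 → N18 → N17 → N30: 23+17+15 = 55
Cheapest is N31 → N26 → N17 → N30 at 46 ms.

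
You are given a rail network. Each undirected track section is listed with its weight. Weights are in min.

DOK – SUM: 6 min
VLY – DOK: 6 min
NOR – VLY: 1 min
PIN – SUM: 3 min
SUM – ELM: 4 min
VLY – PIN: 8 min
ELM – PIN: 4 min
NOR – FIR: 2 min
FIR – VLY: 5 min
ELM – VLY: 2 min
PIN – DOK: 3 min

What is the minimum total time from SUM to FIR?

9 min

Settle nodes by increasing distance from SUM:
SUM: 0
PIN: 3  (via SUM)
ELM: 4  (via SUM)
DOK: 6  (via SUM)
VLY: 6  (via ELM)
NOR: 7  (via VLY)
FIR: 9  (via NOR)
Shortest route: SUM → ELM → VLY → NOR → FIR = 9 min.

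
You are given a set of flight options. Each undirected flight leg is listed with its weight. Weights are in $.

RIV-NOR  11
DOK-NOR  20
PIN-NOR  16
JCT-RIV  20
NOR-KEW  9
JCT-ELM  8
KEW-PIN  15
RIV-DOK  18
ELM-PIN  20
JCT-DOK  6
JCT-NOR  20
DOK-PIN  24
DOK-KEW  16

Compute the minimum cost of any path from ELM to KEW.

Candidate routes:
ELM–PIN–KEW: 20+15 = 35
ELM–JCT–DOK–KEW: 8+6+16 = 30
ELM–JCT–NOR–KEW: 8+20+9 = 37
ELM–JCT–DOK–NOR–KEW: 8+6+20+9 = 43
The minimum is $30 via ELM–JCT–DOK–KEW.

$30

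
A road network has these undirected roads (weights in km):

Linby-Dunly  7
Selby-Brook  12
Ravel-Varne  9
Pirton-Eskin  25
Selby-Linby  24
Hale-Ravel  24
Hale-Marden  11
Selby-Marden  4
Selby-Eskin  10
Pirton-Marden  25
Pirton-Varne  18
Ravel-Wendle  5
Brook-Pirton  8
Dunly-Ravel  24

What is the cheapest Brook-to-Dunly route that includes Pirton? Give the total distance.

59 km

Shortest Brook→Pirton: Brook → Pirton = 8
Shortest Pirton→Dunly: Pirton → Varne → Ravel → Dunly = 51
Total via Pirton: 8 + 51 = 59 km.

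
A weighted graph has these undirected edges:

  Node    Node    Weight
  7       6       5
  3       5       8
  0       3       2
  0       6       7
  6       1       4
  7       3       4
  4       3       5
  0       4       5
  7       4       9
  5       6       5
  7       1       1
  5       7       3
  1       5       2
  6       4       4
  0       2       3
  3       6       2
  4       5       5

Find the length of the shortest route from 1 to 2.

10

Running Dijkstra from 1:
1: 0
7: 1  (via 1)
5: 2  (via 1)
6: 4  (via 1)
3: 5  (via 7)
0: 7  (via 3)
4: 7  (via 5)
2: 10  (via 0)
Shortest route: 1 → 7 → 3 → 0 → 2 = 10.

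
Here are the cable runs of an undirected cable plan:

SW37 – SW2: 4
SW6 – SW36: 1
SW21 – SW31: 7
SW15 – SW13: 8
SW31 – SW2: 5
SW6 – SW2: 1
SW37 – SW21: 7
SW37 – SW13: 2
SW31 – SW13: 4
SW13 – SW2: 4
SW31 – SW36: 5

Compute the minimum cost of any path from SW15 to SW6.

13

Enumerating some paths:
SW15 → SW13 → SW2 → SW6: 8+4+1 = 13
SW15 → SW13 → SW31 → SW36 → SW6: 8+4+5+1 = 18
SW15 → SW13 → SW37 → SW2 → SW6: 8+2+4+1 = 15
SW15 → SW13 → SW31 → SW2 → SW6: 8+4+5+1 = 18
The minimum is 13 via SW15 → SW13 → SW2 → SW6.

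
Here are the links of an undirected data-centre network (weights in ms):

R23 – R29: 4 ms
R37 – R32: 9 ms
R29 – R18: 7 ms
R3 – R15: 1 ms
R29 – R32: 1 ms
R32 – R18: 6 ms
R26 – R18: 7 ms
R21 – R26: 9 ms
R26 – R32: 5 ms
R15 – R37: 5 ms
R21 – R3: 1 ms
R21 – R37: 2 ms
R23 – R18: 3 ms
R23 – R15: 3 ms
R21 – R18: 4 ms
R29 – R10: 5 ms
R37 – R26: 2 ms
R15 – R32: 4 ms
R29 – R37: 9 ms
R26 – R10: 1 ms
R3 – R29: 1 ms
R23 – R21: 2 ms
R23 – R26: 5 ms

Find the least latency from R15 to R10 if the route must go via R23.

9 ms

Shortest R15→R23: R15 → R23 = 3
Best R23 to R10: R23 → R26 → R10 costing 6
Total via R23: 3 + 6 = 9 ms.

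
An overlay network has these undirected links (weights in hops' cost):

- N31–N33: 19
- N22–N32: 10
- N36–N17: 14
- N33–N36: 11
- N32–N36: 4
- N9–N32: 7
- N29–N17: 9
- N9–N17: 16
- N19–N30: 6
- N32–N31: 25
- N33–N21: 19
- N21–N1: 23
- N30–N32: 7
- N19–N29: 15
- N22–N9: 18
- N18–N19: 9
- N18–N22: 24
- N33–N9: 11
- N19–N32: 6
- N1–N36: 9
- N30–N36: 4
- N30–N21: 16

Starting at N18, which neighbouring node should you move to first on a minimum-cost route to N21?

Compare a few routes:
N18 → N19 → N32 → N30 → N21: 9+6+7+16 = 38
N18 → N19 → N30 → N21: 9+6+16 = 31
The minimum is 31 hops' cost via N18 → N19 → N30 → N21.
So from N18 the first move is to N19.

N19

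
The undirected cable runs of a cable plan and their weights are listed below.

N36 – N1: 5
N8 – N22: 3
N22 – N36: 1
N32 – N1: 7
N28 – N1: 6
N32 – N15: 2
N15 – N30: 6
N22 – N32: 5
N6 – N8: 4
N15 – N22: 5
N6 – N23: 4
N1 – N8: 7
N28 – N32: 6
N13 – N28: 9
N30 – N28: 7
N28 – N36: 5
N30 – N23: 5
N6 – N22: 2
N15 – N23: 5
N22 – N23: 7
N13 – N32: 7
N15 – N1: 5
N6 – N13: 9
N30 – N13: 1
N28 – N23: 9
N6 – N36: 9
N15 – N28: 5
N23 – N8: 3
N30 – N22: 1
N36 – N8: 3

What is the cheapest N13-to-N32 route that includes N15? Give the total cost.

Shortest N13→N15: N13–N30–N15 = 7
Shortest N15→N32: N15–N32 = 2
Total via N15: 7 + 2 = 9.

9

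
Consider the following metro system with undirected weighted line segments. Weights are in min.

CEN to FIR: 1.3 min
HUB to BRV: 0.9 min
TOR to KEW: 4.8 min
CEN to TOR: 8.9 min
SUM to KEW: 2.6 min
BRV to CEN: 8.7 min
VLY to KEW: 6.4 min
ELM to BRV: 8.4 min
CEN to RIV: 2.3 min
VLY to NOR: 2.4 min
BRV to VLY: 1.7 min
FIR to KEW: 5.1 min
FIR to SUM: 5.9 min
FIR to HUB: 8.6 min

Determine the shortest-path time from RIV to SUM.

Running Dijkstra from RIV:
RIV: 0
CEN: 2.3  (via RIV)
FIR: 3.6  (via CEN)
KEW: 8.7  (via FIR)
SUM: 9.5  (via FIR)
Shortest route: RIV–CEN–FIR–SUM = 9.5 min.

9.5 min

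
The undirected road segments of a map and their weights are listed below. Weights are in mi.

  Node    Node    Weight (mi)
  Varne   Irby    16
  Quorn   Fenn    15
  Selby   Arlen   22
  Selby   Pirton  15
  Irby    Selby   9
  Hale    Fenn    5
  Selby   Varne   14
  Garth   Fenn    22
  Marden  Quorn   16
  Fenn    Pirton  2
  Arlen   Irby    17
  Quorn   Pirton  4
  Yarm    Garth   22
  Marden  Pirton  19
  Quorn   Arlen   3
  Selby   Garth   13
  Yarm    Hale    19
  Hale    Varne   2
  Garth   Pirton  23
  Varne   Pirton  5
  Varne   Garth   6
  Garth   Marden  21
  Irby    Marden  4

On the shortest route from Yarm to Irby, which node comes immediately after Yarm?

Compare a few routes:
Yarm–Hale–Varne–Irby: 19+2+16 = 37
Yarm–Garth–Selby–Irby: 22+13+9 = 44
Yarm–Garth–Varne–Irby: 22+6+16 = 44
The minimum is 37 mi via Yarm–Hale–Varne–Irby.
So from Yarm the first move is to Hale.

Hale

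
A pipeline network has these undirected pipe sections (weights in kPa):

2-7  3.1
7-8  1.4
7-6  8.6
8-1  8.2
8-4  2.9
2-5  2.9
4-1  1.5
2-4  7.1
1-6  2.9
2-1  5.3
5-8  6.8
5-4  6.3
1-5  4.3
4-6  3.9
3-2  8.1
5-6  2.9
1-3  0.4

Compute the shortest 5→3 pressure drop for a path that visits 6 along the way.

Shortest 5→6: 5 → 6 = 2.9
Shortest 6→3: 6 → 1 → 3 = 3.3
Total via 6: 2.9 + 3.3 = 6.2 kPa.

6.2 kPa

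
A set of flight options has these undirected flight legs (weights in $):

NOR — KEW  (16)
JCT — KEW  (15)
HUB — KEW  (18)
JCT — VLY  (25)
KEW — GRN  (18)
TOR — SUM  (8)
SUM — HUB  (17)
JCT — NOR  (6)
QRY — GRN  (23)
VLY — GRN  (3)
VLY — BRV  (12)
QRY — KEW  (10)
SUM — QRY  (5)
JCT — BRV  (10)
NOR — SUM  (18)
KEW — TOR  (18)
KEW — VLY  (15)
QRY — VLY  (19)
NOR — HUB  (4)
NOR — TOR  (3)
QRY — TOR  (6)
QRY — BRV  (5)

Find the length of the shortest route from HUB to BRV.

$18

Compare a few routes:
HUB → NOR → JCT → BRV: 4+6+10 = 20
HUB → NOR → TOR → QRY → BRV: 4+3+6+5 = 18
The minimum is $18 via HUB → NOR → TOR → QRY → BRV.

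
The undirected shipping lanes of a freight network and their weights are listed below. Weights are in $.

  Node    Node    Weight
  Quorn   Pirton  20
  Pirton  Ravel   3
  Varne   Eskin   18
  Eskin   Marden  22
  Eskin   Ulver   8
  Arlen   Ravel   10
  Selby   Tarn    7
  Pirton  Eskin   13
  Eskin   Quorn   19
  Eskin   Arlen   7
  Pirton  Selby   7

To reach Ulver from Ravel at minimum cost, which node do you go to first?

Pirton

Compare a few routes:
Ravel - Pirton - Eskin - Ulver: 3+13+8 = 24
Ravel - Pirton - Quorn - Eskin - Ulver: 3+20+19+8 = 50
Ravel - Arlen - Eskin - Ulver: 10+7+8 = 25
The minimum is $24 via Ravel - Pirton - Eskin - Ulver.
So from Ravel the first move is to Pirton.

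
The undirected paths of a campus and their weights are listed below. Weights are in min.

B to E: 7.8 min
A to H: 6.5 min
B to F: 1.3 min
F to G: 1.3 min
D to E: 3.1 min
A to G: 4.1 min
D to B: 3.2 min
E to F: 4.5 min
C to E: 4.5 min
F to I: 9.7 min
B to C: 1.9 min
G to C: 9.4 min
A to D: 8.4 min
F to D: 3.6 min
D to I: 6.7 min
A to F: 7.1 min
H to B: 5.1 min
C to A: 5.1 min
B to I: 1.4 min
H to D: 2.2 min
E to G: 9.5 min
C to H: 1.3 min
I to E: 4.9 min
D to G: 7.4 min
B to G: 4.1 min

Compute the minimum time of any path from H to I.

Settle nodes by increasing distance from H:
H: 0
C: 1.3  (via H)
D: 2.2  (via H)
B: 3.2  (via C)
F: 4.5  (via B)
I: 4.6  (via B)
Shortest route: H–C–B–I = 4.6 min.

4.6 min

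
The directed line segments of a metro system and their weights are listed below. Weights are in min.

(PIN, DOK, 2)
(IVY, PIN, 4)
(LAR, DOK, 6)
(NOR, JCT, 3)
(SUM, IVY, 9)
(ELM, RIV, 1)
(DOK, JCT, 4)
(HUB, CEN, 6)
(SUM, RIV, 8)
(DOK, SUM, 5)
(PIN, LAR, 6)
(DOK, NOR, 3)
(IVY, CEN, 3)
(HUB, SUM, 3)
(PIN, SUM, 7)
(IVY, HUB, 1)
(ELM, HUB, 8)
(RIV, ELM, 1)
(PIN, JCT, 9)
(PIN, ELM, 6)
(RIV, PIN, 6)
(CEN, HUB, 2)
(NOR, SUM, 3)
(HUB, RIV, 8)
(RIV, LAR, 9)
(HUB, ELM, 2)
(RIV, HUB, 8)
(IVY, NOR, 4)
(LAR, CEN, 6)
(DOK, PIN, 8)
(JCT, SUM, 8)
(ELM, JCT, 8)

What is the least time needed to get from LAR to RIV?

11 min

Settle nodes by increasing distance from LAR:
LAR: 0
CEN: 6  (via LAR)
DOK: 6  (via LAR)
HUB: 8  (via CEN)
NOR: 9  (via DOK)
ELM: 10  (via HUB)
JCT: 10  (via DOK)
SUM: 11  (via DOK)
RIV: 11  (via ELM)
Shortest route: LAR–CEN–HUB–ELM–RIV = 11 min.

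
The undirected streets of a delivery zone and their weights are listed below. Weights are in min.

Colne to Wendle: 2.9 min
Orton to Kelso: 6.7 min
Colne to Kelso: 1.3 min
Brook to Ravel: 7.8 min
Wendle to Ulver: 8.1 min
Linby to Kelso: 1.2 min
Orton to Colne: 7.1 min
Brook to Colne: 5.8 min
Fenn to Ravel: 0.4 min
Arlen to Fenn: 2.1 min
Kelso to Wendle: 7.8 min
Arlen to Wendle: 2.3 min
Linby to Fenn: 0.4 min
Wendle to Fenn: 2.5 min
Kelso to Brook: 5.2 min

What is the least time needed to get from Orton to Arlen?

10.4 min

Running Dijkstra from Orton:
Orton: 0
Kelso: 6.7  (via Orton)
Colne: 7.1  (via Orton)
Linby: 7.9  (via Kelso)
Fenn: 8.3  (via Linby)
Ravel: 8.7  (via Fenn)
Wendle: 10  (via Colne)
Arlen: 10.4  (via Fenn)
Shortest route: Orton–Kelso–Linby–Fenn–Arlen = 10.4 min.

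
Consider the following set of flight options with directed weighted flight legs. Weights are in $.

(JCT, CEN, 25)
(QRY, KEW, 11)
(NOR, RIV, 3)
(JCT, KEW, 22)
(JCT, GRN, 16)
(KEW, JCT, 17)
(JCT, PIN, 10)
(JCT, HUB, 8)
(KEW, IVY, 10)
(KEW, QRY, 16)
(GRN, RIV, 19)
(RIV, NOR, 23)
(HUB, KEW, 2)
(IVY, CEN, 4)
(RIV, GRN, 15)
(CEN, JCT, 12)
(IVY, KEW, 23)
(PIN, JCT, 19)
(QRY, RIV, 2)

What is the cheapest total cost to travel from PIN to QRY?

Candidate routes:
PIN–JCT–KEW–QRY: 19+22+16 = 57
PIN–JCT–HUB–KEW–QRY: 19+8+2+16 = 45
Cheapest is PIN–JCT–HUB–KEW–QRY at $45.

$45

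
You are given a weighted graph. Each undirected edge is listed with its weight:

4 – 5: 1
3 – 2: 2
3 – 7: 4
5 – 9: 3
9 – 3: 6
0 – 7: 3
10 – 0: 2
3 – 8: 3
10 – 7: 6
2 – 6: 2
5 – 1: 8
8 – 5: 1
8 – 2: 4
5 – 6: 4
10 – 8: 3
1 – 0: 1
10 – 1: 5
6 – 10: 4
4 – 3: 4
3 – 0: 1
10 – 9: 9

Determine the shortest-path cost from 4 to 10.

5

Candidate routes:
4 - 3 - 0 - 10: 4+1+2 = 7
4 - 5 - 8 - 10: 1+1+3 = 5
The minimum is 5 via 4 - 5 - 8 - 10.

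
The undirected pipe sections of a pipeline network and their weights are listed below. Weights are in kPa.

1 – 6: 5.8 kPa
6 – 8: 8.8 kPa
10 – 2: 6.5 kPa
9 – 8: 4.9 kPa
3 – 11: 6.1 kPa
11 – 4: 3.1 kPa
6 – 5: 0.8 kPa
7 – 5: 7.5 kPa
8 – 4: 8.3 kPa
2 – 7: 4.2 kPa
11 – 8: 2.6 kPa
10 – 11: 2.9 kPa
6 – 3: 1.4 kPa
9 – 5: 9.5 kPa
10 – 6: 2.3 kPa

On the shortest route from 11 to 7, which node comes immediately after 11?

Compare a few routes:
11–10–6–5–7: 2.9+2.3+0.8+7.5 = 13.5
11–3–6–5–7: 6.1+1.4+0.8+7.5 = 15.8
11–8–6–5–7: 2.6+8.8+0.8+7.5 = 19.7
11–10–2–7: 2.9+6.5+4.2 = 13.6
Cheapest is 11–10–6–5–7 at 13.5 kPa.
So from 11 the first move is to 10.

10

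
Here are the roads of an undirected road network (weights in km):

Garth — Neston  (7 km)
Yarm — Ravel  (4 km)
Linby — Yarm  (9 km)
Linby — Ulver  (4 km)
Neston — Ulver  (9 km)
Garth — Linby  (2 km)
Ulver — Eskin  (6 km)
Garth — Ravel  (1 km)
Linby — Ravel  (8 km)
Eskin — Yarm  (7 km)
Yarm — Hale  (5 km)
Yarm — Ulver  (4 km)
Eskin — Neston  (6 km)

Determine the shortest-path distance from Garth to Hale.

Compare a few routes:
Garth - Ravel - Yarm - Hale: 1+4+5 = 10
Garth - Linby - Yarm - Hale: 2+9+5 = 16
Garth - Linby - Ulver - Yarm - Hale: 2+4+4+5 = 15
Cheapest is Garth - Ravel - Yarm - Hale at 10 km.

10 km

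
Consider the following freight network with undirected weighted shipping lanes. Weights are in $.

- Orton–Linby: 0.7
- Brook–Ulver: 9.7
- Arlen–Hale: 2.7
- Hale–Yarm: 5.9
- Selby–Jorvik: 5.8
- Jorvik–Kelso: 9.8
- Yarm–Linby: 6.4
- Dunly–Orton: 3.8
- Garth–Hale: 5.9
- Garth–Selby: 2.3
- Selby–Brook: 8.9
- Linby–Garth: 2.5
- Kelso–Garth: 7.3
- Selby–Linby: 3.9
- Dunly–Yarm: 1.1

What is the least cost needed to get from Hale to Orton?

$9.1

Running Dijkstra from Hale:
Hale: 0
Arlen: 2.7  (via Hale)
Garth: 5.9  (via Hale)
Yarm: 5.9  (via Hale)
Dunly: 7  (via Yarm)
Selby: 8.2  (via Garth)
Linby: 8.4  (via Garth)
Orton: 9.1  (via Linby)
Shortest route: Hale–Garth–Linby–Orton = $9.1.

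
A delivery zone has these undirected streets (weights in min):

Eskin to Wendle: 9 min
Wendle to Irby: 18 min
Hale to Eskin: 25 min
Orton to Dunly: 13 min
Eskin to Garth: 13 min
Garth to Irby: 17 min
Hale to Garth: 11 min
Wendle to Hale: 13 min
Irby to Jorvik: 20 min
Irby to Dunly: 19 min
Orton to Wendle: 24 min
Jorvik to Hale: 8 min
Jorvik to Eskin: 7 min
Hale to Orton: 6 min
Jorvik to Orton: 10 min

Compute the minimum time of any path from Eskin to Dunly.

30 min

Running Dijkstra from Eskin:
Eskin: 0
Jorvik: 7  (via Eskin)
Wendle: 9  (via Eskin)
Garth: 13  (via Eskin)
Hale: 15  (via Jorvik)
Orton: 17  (via Jorvik)
Irby: 27  (via Jorvik)
Dunly: 30  (via Orton)
Shortest route: Eskin–Jorvik–Orton–Dunly = 30 min.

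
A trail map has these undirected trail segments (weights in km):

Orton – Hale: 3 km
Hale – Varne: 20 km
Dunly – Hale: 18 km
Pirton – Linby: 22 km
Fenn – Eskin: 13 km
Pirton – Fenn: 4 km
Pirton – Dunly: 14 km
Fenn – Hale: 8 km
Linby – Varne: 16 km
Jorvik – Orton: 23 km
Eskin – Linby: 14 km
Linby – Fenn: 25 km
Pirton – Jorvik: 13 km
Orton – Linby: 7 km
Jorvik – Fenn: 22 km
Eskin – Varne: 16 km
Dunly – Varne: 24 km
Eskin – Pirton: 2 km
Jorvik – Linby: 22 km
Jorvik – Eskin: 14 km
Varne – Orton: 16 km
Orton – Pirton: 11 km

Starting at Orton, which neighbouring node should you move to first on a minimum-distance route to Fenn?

Compare a few routes:
Orton - Pirton - Fenn: 11+4 = 15
Orton - Pirton - Eskin - Fenn: 11+2+13 = 26
Orton - Hale - Fenn: 3+8 = 11
Orton - Linby - Eskin - Pirton - Fenn: 7+14+2+4 = 27
The minimum is 11 km via Orton - Hale - Fenn.
So from Orton the first move is to Hale.

Hale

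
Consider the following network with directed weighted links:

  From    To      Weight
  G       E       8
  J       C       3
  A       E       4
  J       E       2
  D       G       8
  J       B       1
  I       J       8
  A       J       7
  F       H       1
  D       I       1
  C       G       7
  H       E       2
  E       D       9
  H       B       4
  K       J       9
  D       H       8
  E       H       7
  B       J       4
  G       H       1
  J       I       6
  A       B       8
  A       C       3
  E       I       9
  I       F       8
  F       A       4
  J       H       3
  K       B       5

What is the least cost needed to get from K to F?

23

Compare a few routes:
K–J–E–I–F: 9+2+9+8 = 28
K–J–I–F: 9+6+8 = 23
K–J–E–D–I–F: 9+2+9+1+8 = 29
K–B–J–E–I–F: 5+4+2+9+8 = 28
The minimum is 23 via K–J–I–F.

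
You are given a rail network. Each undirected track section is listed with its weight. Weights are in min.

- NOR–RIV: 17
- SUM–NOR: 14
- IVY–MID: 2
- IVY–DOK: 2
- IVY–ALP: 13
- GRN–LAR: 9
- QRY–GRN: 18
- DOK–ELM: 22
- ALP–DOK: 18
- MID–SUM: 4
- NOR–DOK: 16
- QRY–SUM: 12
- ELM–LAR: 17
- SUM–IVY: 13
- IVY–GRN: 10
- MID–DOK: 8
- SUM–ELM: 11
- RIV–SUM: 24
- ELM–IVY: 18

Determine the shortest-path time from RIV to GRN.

40 min

Running Dijkstra from RIV:
RIV: 0
NOR: 17  (via RIV)
SUM: 24  (via RIV)
MID: 28  (via SUM)
IVY: 30  (via MID)
DOK: 32  (via IVY)
ELM: 35  (via SUM)
QRY: 36  (via SUM)
GRN: 40  (via IVY)
Shortest route: RIV → SUM → MID → IVY → GRN = 40 min.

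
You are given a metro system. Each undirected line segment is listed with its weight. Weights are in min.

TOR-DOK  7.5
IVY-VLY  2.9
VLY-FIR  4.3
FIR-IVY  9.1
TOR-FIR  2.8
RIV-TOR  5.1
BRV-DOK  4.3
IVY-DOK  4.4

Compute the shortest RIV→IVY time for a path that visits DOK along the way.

17 min

Shortest RIV→DOK: RIV–TOR–DOK = 12.6
Shortest DOK→IVY: DOK–IVY = 4.4
Total via DOK: 12.6 + 4.4 = 17 min.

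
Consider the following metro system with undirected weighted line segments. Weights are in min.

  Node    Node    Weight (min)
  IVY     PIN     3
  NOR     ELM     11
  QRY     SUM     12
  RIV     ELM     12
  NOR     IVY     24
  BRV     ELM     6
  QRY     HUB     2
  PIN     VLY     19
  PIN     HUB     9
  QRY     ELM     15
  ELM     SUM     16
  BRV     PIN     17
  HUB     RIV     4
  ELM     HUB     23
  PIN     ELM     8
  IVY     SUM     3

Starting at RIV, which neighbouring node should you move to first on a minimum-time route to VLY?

HUB

Enumerating some paths:
RIV - ELM - PIN - VLY: 12+8+19 = 39
RIV - HUB - PIN - VLY: 4+9+19 = 32
RIV - HUB - QRY - SUM - IVY - PIN - VLY: 4+2+12+3+3+19 = 43
Cheapest is RIV - HUB - PIN - VLY at 32 min.
So from RIV the first move is to HUB.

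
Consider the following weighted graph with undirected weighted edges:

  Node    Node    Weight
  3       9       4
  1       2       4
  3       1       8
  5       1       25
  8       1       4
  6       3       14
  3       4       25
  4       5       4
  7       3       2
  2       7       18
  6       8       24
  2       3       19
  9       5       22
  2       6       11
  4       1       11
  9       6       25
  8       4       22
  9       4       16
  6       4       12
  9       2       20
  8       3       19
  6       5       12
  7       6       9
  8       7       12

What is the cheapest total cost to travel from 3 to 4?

Enumerating some paths:
3 - 1 - 4: 8+11 = 19
3 - 9 - 4: 4+16 = 20
Cheapest is 3 - 1 - 4 at 19.

19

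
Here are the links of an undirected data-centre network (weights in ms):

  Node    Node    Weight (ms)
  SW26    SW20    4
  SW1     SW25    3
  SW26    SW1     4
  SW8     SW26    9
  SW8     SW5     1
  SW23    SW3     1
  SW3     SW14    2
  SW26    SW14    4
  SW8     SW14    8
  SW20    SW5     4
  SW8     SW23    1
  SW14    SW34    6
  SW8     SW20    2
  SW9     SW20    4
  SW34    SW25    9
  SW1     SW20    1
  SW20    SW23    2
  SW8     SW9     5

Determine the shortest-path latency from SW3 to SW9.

Compare a few routes:
SW3 → SW23 → SW20 → SW8 → SW9: 1+2+2+5 = 10
SW3 → SW23 → SW8 → SW20 → SW9: 1+1+2+4 = 8
SW3 → SW23 → SW8 → SW9: 1+1+5 = 7
SW3 → SW23 → SW8 → SW5 → SW20 → SW9: 1+1+1+4+4 = 11
Cheapest is SW3 → SW23 → SW8 → SW9 at 7 ms.

7 ms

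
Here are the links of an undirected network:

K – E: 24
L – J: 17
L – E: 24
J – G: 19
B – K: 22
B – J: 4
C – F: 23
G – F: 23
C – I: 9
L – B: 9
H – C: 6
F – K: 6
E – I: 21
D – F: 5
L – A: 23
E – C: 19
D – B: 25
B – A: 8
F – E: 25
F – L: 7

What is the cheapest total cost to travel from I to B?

Running Dijkstra from I:
I: 0
C: 9  (via I)
H: 15  (via C)
E: 21  (via I)
F: 32  (via C)
D: 37  (via F)
K: 38  (via F)
L: 39  (via F)
B: 48  (via L)
Shortest route: I–C–F–L–B = 48.

48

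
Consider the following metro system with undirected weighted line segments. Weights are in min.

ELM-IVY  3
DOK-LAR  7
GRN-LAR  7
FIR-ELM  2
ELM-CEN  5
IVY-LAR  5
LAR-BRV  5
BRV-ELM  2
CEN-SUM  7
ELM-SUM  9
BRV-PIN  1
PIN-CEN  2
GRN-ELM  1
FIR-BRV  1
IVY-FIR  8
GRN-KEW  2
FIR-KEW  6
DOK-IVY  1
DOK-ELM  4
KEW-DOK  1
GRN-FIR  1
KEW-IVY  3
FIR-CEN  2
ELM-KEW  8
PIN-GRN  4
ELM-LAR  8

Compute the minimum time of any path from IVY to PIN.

6 min

Enumerating some paths:
IVY–ELM–BRV–PIN: 3+2+1 = 6
IVY–DOK–KEW–GRN–FIR–BRV–PIN: 1+1+2+1+1+1 = 7
Cheapest is IVY–ELM–BRV–PIN at 6 min.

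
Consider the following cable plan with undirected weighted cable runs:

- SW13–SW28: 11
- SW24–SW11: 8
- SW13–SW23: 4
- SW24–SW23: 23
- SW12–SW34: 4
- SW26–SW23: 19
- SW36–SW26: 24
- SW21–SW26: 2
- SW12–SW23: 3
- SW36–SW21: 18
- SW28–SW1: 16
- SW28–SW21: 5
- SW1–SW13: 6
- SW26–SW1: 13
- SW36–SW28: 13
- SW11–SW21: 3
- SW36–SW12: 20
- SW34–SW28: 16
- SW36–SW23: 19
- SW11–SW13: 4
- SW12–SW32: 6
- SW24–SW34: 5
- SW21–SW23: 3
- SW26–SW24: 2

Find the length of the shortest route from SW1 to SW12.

13

Running Dijkstra from SW1:
SW1: 0
SW13: 6  (via SW1)
SW11: 10  (via SW13)
SW23: 10  (via SW13)
SW21: 13  (via SW11)
SW26: 13  (via SW1)
SW12: 13  (via SW23)
Shortest route: SW1–SW13–SW23–SW12 = 13.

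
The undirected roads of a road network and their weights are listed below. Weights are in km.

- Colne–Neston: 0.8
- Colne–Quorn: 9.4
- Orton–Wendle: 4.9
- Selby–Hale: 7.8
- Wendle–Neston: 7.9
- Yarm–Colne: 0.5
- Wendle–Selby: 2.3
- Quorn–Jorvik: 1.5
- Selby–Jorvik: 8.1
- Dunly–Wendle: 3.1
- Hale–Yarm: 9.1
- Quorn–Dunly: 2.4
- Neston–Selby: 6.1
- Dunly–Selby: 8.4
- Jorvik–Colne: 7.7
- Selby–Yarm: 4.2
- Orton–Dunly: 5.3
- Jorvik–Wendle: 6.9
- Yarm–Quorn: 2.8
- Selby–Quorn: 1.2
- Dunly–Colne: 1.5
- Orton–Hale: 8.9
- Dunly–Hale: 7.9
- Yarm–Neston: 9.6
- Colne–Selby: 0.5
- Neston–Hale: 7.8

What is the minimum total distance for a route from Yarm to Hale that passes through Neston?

Best Yarm to Neston: Yarm → Colne → Neston costing 1.3
Shortest Neston→Hale: Neston → Hale = 7.8
Total via Neston: 1.3 + 7.8 = 9.1 km.

9.1 km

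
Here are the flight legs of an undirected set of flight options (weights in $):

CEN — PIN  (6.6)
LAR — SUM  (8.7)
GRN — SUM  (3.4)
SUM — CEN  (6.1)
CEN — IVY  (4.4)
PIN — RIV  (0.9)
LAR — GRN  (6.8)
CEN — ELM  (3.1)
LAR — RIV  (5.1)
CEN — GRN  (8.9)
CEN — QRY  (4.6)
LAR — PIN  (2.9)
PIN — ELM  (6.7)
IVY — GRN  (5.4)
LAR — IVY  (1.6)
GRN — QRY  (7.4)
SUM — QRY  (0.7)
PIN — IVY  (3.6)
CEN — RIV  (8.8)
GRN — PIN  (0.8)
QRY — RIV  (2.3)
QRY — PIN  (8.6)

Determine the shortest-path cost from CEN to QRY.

$4.6

Settle nodes by increasing distance from CEN:
CEN: 0
ELM: 3.1  (via CEN)
IVY: 4.4  (via CEN)
QRY: 4.6  (via CEN)
Shortest route: CEN → QRY = $4.6.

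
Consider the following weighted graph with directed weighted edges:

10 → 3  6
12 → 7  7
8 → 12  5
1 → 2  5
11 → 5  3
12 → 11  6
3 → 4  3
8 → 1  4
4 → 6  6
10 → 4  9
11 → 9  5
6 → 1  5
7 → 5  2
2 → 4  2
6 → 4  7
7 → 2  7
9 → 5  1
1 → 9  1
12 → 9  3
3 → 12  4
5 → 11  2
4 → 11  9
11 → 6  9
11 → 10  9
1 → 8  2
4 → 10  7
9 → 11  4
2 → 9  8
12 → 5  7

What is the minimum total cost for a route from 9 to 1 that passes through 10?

Shortest 9→10: 9–5–11–10 = 12
Shortest 10→1: 10–4–6–1 = 20
Total via 10: 12 + 20 = 32.

32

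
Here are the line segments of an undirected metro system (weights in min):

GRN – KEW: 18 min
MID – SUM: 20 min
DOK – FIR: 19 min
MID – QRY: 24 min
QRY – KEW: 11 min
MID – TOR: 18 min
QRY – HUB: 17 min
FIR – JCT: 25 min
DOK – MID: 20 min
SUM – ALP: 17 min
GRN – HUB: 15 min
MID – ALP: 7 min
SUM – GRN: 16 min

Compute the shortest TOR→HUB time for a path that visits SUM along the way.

69 min

Best TOR to SUM: TOR → MID → SUM costing 38
Shortest SUM→HUB: SUM → GRN → HUB = 31
Total via SUM: 38 + 31 = 69 min.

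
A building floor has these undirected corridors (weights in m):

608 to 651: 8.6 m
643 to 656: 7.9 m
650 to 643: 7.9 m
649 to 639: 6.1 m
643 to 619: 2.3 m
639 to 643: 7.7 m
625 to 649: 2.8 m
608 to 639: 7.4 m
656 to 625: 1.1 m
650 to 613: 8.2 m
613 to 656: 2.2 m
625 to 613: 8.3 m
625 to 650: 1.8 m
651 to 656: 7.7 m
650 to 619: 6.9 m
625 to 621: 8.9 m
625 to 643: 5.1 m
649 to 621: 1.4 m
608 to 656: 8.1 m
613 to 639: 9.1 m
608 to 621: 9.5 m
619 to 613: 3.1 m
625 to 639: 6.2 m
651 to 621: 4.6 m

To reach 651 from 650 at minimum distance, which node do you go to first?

625

Enumerating some paths:
650 → 613 → 656 → 651: 8.2+2.2+7.7 = 18.1
650 → 625 → 656 → 651: 1.8+1.1+7.7 = 10.6
650 → 625 → 621 → 651: 1.8+8.9+4.6 = 15.3
Cheapest is 650 → 625 → 656 → 651 at 10.6 m.
So from 650 the first move is to 625.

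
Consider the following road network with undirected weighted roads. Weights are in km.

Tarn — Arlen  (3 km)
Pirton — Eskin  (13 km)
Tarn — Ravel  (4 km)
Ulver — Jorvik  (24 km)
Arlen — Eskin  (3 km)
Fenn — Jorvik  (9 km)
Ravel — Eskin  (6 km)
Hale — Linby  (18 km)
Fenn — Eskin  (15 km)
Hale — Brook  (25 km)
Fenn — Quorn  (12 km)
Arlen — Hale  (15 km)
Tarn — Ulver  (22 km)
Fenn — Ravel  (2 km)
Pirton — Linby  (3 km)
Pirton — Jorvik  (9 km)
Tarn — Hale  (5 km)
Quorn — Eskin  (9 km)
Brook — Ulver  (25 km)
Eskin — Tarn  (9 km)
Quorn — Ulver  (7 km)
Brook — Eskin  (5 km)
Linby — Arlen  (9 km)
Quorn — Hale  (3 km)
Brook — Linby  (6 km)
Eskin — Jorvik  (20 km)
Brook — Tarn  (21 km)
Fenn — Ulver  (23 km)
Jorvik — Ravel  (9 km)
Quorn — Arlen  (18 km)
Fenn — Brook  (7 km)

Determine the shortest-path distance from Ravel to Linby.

Enumerating some paths:
Ravel–Eskin–Brook–Linby: 6+5+6 = 17
Ravel–Tarn–Arlen–Linby: 4+3+9 = 16
Ravel–Fenn–Brook–Linby: 2+7+6 = 15
The minimum is 15 km via Ravel–Fenn–Brook–Linby.

15 km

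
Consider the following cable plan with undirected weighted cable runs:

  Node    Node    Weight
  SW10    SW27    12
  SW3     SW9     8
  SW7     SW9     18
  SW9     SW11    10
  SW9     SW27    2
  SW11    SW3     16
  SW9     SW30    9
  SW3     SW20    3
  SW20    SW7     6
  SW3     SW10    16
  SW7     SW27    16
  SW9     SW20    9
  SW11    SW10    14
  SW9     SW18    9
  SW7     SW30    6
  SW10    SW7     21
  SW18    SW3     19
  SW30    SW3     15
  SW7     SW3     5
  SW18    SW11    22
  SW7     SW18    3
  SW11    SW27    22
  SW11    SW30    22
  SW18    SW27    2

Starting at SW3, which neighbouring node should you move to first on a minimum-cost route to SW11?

Candidate routes:
SW3–SW11: 16 = 16
SW3–SW7–SW18–SW27–SW9–SW11: 5+3+2+2+10 = 22
SW3–SW20–SW9–SW11: 3+9+10 = 22
SW3–SW9–SW11: 8+10 = 18
Cheapest is SW3–SW11 at 16.
So from SW3 the first move is to SW11.

SW11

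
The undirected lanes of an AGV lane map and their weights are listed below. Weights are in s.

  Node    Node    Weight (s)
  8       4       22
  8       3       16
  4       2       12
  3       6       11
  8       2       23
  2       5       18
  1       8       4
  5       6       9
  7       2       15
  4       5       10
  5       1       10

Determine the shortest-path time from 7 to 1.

42 s

Shortest distances from 7:
7: 0
2: 15  (via 7)
4: 27  (via 2)
5: 33  (via 2)
8: 38  (via 2)
1: 42  (via 8)
Shortest route: 7–2–8–1 = 42 s.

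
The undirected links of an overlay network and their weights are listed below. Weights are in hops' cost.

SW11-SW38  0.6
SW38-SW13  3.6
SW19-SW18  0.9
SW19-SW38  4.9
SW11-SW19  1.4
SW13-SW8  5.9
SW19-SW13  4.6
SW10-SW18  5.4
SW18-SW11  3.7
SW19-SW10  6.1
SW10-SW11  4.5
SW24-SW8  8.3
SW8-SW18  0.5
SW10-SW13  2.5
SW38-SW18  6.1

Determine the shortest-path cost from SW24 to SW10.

Running Dijkstra from SW24:
SW24: 0
SW8: 8.3  (via SW24)
SW18: 8.8  (via SW8)
SW19: 9.7  (via SW18)
SW11: 11.1  (via SW19)
SW38: 11.7  (via SW11)
SW13: 14.2  (via SW8)
SW10: 14.2  (via SW18)
Shortest route: SW24 → SW8 → SW18 → SW10 = 14.2 hops' cost.

14.2 hops' cost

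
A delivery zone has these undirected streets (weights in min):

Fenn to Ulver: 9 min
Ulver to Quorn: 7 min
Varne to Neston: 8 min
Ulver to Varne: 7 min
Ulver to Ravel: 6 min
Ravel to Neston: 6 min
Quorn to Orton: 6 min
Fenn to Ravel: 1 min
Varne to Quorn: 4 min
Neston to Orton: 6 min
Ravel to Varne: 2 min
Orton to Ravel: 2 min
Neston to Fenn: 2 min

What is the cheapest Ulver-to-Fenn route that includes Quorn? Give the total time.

14 min

Best Ulver to Quorn: Ulver–Quorn costing 7
Shortest Quorn→Fenn: Quorn–Varne–Ravel–Fenn = 7
Total via Quorn: 7 + 7 = 14 min.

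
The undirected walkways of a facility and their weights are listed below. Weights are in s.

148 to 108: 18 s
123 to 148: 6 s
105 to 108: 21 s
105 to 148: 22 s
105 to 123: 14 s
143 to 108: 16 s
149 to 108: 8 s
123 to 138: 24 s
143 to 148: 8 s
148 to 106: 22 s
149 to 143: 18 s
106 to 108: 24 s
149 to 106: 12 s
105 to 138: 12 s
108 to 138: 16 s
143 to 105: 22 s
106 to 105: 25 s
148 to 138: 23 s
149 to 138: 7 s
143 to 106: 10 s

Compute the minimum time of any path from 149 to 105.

19 s

Shortest distances from 149:
149: 0
138: 7  (via 149)
108: 8  (via 149)
106: 12  (via 149)
143: 18  (via 149)
105: 19  (via 138)
Shortest route: 149 → 138 → 105 = 19 s.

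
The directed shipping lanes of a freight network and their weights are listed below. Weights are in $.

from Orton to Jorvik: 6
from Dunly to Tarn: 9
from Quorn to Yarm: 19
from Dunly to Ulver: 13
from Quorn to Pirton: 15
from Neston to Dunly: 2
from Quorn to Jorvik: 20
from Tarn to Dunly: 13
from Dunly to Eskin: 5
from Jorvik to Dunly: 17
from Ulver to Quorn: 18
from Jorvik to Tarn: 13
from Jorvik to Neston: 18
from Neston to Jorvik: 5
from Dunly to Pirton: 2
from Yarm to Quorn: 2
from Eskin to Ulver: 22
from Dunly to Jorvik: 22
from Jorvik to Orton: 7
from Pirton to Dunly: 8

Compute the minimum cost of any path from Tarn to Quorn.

Settle nodes by increasing distance from Tarn:
Tarn: 0
Dunly: 13  (via Tarn)
Pirton: 15  (via Dunly)
Eskin: 18  (via Dunly)
Ulver: 26  (via Dunly)
Jorvik: 35  (via Dunly)
Orton: 42  (via Jorvik)
Quorn: 44  (via Ulver)
Shortest route: Tarn–Dunly–Ulver–Quorn = $44.

$44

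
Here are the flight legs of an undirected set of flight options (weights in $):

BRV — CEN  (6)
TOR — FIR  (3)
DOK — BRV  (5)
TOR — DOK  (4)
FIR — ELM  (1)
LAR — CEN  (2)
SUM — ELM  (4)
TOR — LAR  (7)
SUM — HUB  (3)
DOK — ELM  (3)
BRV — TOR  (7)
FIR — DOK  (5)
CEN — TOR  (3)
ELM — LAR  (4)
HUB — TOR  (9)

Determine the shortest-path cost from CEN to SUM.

$10

Enumerating some paths:
CEN → TOR → DOK → ELM → SUM: 3+4+3+4 = 14
CEN → LAR → ELM → SUM: 2+4+4 = 10
CEN → TOR → FIR → ELM → SUM: 3+3+1+4 = 11
The minimum is $10 via CEN → LAR → ELM → SUM.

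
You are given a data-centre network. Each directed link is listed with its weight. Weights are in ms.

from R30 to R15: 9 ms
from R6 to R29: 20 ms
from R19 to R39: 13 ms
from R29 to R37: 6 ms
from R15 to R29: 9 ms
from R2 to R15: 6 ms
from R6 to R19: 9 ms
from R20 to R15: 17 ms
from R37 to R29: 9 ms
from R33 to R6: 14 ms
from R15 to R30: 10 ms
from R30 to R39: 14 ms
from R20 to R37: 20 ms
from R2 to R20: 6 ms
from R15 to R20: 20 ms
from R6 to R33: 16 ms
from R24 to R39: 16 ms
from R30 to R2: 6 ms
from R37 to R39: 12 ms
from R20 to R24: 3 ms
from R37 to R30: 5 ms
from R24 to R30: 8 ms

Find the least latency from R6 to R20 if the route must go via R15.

Shortest R6→R15: R6 → R29 → R37 → R30 → R15 = 40
Shortest R15→R20: R15 → R20 = 20
Total via R15: 40 + 20 = 60 ms.

60 ms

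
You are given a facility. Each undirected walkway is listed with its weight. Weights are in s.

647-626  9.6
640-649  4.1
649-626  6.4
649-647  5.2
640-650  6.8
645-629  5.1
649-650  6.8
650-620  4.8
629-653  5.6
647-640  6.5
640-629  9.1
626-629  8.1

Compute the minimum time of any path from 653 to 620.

Candidate routes:
653 → 629 → 640 → 650 → 620: 5.6+9.1+6.8+4.8 = 26.3
653 → 629 → 640 → 649 → 650 → 620: 5.6+9.1+4.1+6.8+4.8 = 30.4
The minimum is 26.3 s via 653 → 629 → 640 → 650 → 620.

26.3 s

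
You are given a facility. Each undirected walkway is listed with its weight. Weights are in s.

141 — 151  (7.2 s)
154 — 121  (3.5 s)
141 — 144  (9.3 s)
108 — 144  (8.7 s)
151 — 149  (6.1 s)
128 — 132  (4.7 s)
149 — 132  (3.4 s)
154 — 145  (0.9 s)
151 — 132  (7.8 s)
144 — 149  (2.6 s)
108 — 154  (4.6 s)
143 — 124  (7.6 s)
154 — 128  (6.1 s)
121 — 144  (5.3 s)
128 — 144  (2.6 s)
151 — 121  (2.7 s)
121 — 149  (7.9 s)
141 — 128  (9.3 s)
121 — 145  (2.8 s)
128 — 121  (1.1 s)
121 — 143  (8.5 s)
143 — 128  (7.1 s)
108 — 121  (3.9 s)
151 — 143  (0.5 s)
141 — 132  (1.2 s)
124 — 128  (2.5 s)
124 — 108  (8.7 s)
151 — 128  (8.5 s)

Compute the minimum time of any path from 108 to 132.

9.7 s

Candidate routes:
108 - 121 - 128 - 132: 3.9+1.1+4.7 = 9.7
108 - 121 - 128 - 144 - 149 - 132: 3.9+1.1+2.6+2.6+3.4 = 13.6
The minimum is 9.7 s via 108 - 121 - 128 - 132.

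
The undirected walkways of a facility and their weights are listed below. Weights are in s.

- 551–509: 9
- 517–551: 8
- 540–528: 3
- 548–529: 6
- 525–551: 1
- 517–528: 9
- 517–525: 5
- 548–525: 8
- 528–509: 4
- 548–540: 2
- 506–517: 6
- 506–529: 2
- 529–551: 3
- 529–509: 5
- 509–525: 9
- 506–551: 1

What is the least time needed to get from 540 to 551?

11 s

Candidate routes:
540 - 528 - 509 - 551: 3+4+9 = 16
540 - 548 - 529 - 551: 2+6+3 = 11
540 - 528 - 509 - 529 - 506 - 551: 3+4+5+2+1 = 15
540 - 528 - 509 - 529 - 551: 3+4+5+3 = 15
Cheapest is 540 - 548 - 529 - 551 at 11 s.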